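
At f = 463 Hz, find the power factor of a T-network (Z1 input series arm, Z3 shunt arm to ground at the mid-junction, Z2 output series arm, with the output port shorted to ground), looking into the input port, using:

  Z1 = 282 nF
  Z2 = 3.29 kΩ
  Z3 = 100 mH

Step 1 — Angular frequency: ω = 2π·f = 2π·463 = 2909 rad/s.
Step 2 — Component impedances:
  Z1: Z = 1/(jωC) = -j/(ω·C) = 0 - j1219 Ω
  Z2: Z = R = 3290 Ω
  Z3: Z = jωL = j·2909·0.1 = 0 + j290.9 Ω
Step 3 — With the output port shorted to ground, the output series arm Z2 runs from the junction to ground; the shunt arm Z3 also runs from the junction to ground. They appear in parallel: Z3 || Z2 = 25.52 + j288.7 Ω.
Step 4 — Series with input arm Z1: Z_in = Z1 + (Z3 || Z2) = 25.52 - j930.3 Ω = 930.7∠-88.4° Ω.
Step 5 — Power factor: PF = cos(φ) = Re(Z)/|Z| = 25.524/930.66 = 0.02743.
Step 6 — Type: Im(Z) = -930.3 ⇒ leading (phase φ = -88.4°).

PF = 0.02743 (leading, φ = -88.4°)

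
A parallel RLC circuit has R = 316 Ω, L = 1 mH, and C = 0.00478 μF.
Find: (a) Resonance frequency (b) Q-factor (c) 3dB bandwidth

Step 1 — Resonance: ω₀ = 1/√(LC) = 1/√(0.001·4.78e-09) = 4.574e+05 rad/s.
Step 2 — f₀ = ω₀/(2π) = 7.28e+04 Hz.
Step 3 — Parallel Q: Q = R/(ω₀L) = 316/(4.574e+05·0.001) = 0.6909.
Step 4 — Bandwidth: Δω = ω₀/Q = 6.62e+05 rad/s; BW = Δω/(2π) = 1.054e+05 Hz.

(a) f₀ = 7.28e+04 Hz  (b) Q = 0.6909  (c) BW = 1.054e+05 Hz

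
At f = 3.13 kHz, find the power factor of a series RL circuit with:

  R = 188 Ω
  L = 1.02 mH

Step 1 — Angular frequency: ω = 2π·f = 2π·3130 = 1.967e+04 rad/s.
Step 2 — Component impedances:
  R: Z = R = 188 Ω
  L: Z = jωL = j·1.967e+04·0.00102 = 0 + j20.06 Ω
Step 3 — Series combination: Z_total = R + L = 188 + j20.06 Ω = 189.1∠6.1° Ω.
Step 4 — Power factor: PF = cos(φ) = Re(Z)/|Z| = 188/189.067 = 0.9944.
Step 5 — Type: Im(Z) = 20.06 ⇒ lagging (phase φ = 6.1°).

PF = 0.9944 (lagging, φ = 6.1°)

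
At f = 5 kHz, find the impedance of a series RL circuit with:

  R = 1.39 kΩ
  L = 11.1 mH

Step 1 — Angular frequency: ω = 2π·f = 2π·5000 = 3.142e+04 rad/s.
Step 2 — Component impedances:
  R: Z = R = 1390 Ω
  L: Z = jωL = j·3.142e+04·0.0111 = 0 + j348.7 Ω
Step 3 — Series combination: Z_total = R + L = 1390 + j348.7 Ω = 1433∠14.1° Ω.

Z = 1390 + j348.7 Ω = 1433∠14.1° Ω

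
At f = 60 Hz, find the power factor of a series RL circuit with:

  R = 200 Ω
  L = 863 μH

Step 1 — Angular frequency: ω = 2π·f = 2π·60 = 377 rad/s.
Step 2 — Component impedances:
  R: Z = R = 200 Ω
  L: Z = jωL = j·377·0.000863 = 0 + j0.3253 Ω
Step 3 — Series combination: Z_total = R + L = 200 + j0.3253 Ω = 200∠0.1° Ω.
Step 4 — Power factor: PF = cos(φ) = Re(Z)/|Z| = 200/200 = 1.
Step 5 — Type: Im(Z) = 0.3253 ⇒ lagging (phase φ = 0.1°).

PF = 1 (lagging, φ = 0.1°)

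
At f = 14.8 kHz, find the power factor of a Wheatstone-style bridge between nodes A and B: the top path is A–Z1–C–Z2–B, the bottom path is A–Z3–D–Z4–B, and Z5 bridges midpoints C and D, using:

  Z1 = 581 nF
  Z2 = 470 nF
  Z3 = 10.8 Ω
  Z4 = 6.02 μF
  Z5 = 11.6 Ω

Step 1 — Angular frequency: ω = 2π·f = 2π·1.48e+04 = 9.299e+04 rad/s.
Step 2 — Component impedances:
  Z1: Z = 1/(jωC) = -j/(ω·C) = 0 - j18.51 Ω
  Z2: Z = 1/(jωC) = -j/(ω·C) = 0 - j22.88 Ω
  Z3: Z = R = 10.8 Ω
  Z4: Z = 1/(jωC) = -j/(ω·C) = 0 - j1.786 Ω
  Z5: Z = R = 11.6 Ω
Step 3 — Bridge requires nodal analysis (the Z5 bridge couples midpoints C and D, so the two paths cannot be reduced to a simple series/parallel combination). Setting node B to ground and injecting 1 A at node A, the 3-node admittance system at A, C, D solves to V_A = Z_AB = 7.82 - j4.743 Ω = 9.146∠-31.2° Ω.
Step 4 — Power factor: PF = cos(φ) = Re(Z)/|Z| = 7.82/9.146 = 0.855.
Step 5 — Type: Im(Z) = -4.743 ⇒ leading (phase φ = -31.2°).

PF = 0.855 (leading, φ = -31.2°)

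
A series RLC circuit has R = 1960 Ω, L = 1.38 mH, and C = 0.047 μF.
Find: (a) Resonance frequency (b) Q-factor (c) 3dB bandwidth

Step 1 — Resonance: ω₀ = 1/√(LC) = 1/√(0.00138·4.7e-08) = 1.242e+05 rad/s.
Step 2 — f₀ = ω₀/(2π) = 1.976e+04 Hz.
Step 3 — Series Q: Q = ω₀L/R = 1.242e+05·0.00138/1960 = 0.08742.
Step 4 — Bandwidth: Δω = ω₀/Q = 1.42e+06 rad/s; BW = Δω/(2π) = 2.26e+05 Hz.

(a) f₀ = 1.976e+04 Hz  (b) Q = 0.08742  (c) BW = 2.26e+05 Hz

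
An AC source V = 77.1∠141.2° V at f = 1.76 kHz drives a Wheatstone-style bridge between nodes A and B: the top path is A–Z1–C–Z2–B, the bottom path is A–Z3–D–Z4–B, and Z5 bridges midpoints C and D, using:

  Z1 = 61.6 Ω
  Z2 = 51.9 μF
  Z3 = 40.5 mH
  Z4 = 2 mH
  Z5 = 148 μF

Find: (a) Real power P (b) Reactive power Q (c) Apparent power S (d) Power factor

Step 1 — Angular frequency: ω = 2π·f = 2π·1760 = 1.106e+04 rad/s.
Step 2 — Component impedances:
  Z1: Z = R = 61.6 Ω
  Z2: Z = 1/(jωC) = -j/(ω·C) = 0 - j1.742 Ω
  Z3: Z = jωL = j·1.106e+04·0.0405 = 0 + j447.9 Ω
  Z4: Z = jωL = j·1.106e+04·0.002 = 0 + j22.12 Ω
  Z5: Z = 1/(jωC) = -j/(ω·C) = 0 - j0.611 Ω
Step 3 — Bridge requires nodal analysis (the Z5 bridge couples midpoints C and D, so the two paths cannot be reduced to a simple series/parallel combination). Setting node B to ground and injecting 1 A at node A, the 3-node admittance system at A, C, D solves to V_A = Z_AB = 60.44 + j6.429 Ω = 60.78∠6.1° Ω.
Step 4 — Source phasor: V = 77.1∠141.2° V = -60.09 + j48.31 V.
Step 5 — Current: I = V / Z = -0.899 + j0.895 A = 1.269∠135.1° A.
Step 6 — Complex power: S = V·I* = 97.25 + j10.34 VA.
Step 7 — Real power: P = Re(S) = 97.25 W.
Step 8 — Reactive power: Q = Im(S) = 10.34 VAR.
Step 9 — Apparent power: |S| = 97.8 VA.
Step 10 — Power factor: PF = P/|S| = 0.9944 (lagging).

(a) P = 97.25 W  (b) Q = 10.34 VAR  (c) S = 97.8 VA  (d) PF = 0.9944 (lagging)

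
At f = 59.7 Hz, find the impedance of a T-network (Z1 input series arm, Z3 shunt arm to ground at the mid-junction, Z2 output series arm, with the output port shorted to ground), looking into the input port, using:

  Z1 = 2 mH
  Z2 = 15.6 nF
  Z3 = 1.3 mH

Step 1 — Angular frequency: ω = 2π·f = 2π·59.7 = 375.1 rad/s.
Step 2 — Component impedances:
  Z1: Z = jωL = j·375.1·0.002 = 0 + j0.7502 Ω
  Z2: Z = 1/(jωC) = -j/(ω·C) = 0 - j1.709e+05 Ω
  Z3: Z = jωL = j·375.1·0.0013 = 0 + j0.4876 Ω
Step 3 — With the output port shorted to ground, the output series arm Z2 runs from the junction to ground; the shunt arm Z3 also runs from the junction to ground. They appear in parallel: Z3 || Z2 = 0 + j0.4876 Ω.
Step 4 — Series with input arm Z1: Z_in = Z1 + (Z3 || Z2) = 0 + j1.238 Ω = 1.238∠90.0° Ω.

Z = 0 + j1.238 Ω = 1.238∠90.0° Ω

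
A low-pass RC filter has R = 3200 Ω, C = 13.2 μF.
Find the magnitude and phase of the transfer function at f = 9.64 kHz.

Step 1 — Angular frequency: ω = 2π·9640 = 6.057e+04 rad/s.
Step 2 — Transfer function: H(jω) = 1/(1 + jωRC).
Step 3 — Denominator: 1 + jωRC = 1 + j·6.057e+04·3200·1.32e-05 = 1 + j2558.
Step 4 — H = 1.528e-07 - j0.0003909.
Step 5 — Magnitude: |H| = 0.0003909 (-68.2 dB); phase: φ = -90.0°.

|H| = 0.0003909 (-68.2 dB), φ = -90.0°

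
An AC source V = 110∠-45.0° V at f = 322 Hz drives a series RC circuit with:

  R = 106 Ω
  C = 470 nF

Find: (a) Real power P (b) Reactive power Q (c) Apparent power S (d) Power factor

Step 1 — Angular frequency: ω = 2π·f = 2π·322 = 2023 rad/s.
Step 2 — Component impedances:
  R: Z = R = 106 Ω
  C: Z = 1/(jωC) = -j/(ω·C) = 0 - j1052 Ω
Step 3 — Series combination: Z_total = R + C = 106 - j1052 Ω = 1057∠-84.2° Ω.
Step 4 — Source phasor: V = 110∠-45.0° V = 77.78 - j77.78 V.
Step 5 — Current: I = V / Z = 0.0806 + j0.06584 A = 0.1041∠39.2° A.
Step 6 — Complex power: S = V·I* = 1.148 - j11.39 VA.
Step 7 — Real power: P = Re(S) = 1.148 W.
Step 8 — Reactive power: Q = Im(S) = -11.39 VAR.
Step 9 — Apparent power: |S| = 11.45 VA.
Step 10 — Power factor: PF = P/|S| = 0.1003 (leading).

(a) P = 1.148 W  (b) Q = -11.39 VAR  (c) S = 11.45 VA  (d) PF = 0.1003 (leading)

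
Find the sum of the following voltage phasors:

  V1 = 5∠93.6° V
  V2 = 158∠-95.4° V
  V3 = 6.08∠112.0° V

Step 1 — Convert each phasor to rectangular form:
  V1 = 5·(cos(93.6°) + j·sin(93.6°)) = -0.314 + j4.99 V
  V2 = 158·(cos(-95.4°) + j·sin(-95.4°)) = -14.87 - j157.3 V
  V3 = 6.08·(cos(112.0°) + j·sin(112.0°)) = -2.278 + j5.637 V
Step 2 — Sum components: V_total = -17.46 - j146.7 V.
Step 3 — Convert to polar: |V_total| = 147.7 V, ∠V_total = -96.8°.

V_total = 147.7∠-96.8° V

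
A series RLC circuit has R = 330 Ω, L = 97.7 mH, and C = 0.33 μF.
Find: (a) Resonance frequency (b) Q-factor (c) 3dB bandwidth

Step 1 — Resonance condition Im(Z)=0 gives ω₀ = 1/√(LC).
Step 2 — ω₀ = 1/√(0.0977·3.3e-07) = 5569 rad/s.
Step 3 — f₀ = ω₀/(2π) = 886.4 Hz.
Step 4 — Series Q: Q = ω₀L/R = 5569·0.0977/330 = 1.649.
Step 5 — 3dB bandwidth: Δω = ω₀/Q = 3378 rad/s; BW = Δω/(2π) = 537.6 Hz.

(a) f₀ = 886.4 Hz  (b) Q = 1.649  (c) BW = 537.6 Hz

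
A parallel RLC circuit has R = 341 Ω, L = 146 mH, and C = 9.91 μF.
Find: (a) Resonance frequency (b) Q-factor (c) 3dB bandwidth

Step 1 — Resonance: ω₀ = 1/√(LC) = 1/√(0.146·9.91e-06) = 831.4 rad/s.
Step 2 — f₀ = ω₀/(2π) = 132.3 Hz.
Step 3 — Parallel Q: Q = R/(ω₀L) = 341/(831.4·0.146) = 2.809.
Step 4 — Bandwidth: Δω = ω₀/Q = 295.9 rad/s; BW = Δω/(2π) = 47.1 Hz.

(a) f₀ = 132.3 Hz  (b) Q = 2.809  (c) BW = 47.1 Hz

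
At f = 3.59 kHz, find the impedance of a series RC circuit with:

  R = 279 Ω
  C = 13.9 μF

Step 1 — Angular frequency: ω = 2π·f = 2π·3590 = 2.256e+04 rad/s.
Step 2 — Component impedances:
  R: Z = R = 279 Ω
  C: Z = 1/(jωC) = -j/(ω·C) = 0 - j3.189 Ω
Step 3 — Series combination: Z_total = R + C = 279 - j3.189 Ω = 279∠-0.7° Ω.

Z = 279 - j3.189 Ω = 279∠-0.7° Ω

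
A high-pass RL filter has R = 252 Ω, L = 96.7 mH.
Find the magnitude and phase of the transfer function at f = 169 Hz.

Step 1 — Angular frequency: ω = 2π·169 = 1062 rad/s.
Step 2 — Transfer function: H(jω) = jωL/(R + jωL).
Step 3 — Numerator jωL = j·102.7; denominator R + jωL = 252 + j102.7.
Step 4 — H = 0.1424 + j0.3494.
Step 5 — Magnitude: |H| = 0.3773 (-8.5 dB); phase: φ = 67.8°.

|H| = 0.3773 (-8.5 dB), φ = 67.8°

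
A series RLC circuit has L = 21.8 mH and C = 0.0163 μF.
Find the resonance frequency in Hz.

Step 1 — Resonance condition Im(Z)=0 gives ω₀ = 1/√(LC).
Step 2 — ω₀ = 1/√(0.0218·1.63e-08) = 5.305e+04 rad/s.
Step 3 — f₀ = ω₀/(2π) = 8443 Hz.

f₀ = 8443 Hz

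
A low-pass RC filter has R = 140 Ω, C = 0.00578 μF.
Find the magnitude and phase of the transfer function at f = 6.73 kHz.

Step 1 — Angular frequency: ω = 2π·6730 = 4.229e+04 rad/s.
Step 2 — Transfer function: H(jω) = 1/(1 + jωRC).
Step 3 — Denominator: 1 + jωRC = 1 + j·4.229e+04·140·5.78e-09 = 1 + j0.03422.
Step 4 — H = 0.9988 - j0.03418.
Step 5 — Magnitude: |H| = 0.9994 (-0.0 dB); phase: φ = -2.0°.

|H| = 0.9994 (-0.0 dB), φ = -2.0°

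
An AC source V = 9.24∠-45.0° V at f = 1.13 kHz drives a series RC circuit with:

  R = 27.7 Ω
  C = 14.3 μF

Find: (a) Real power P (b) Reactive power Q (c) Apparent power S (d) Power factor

Step 1 — Angular frequency: ω = 2π·f = 2π·1130 = 7100 rad/s.
Step 2 — Component impedances:
  R: Z = R = 27.7 Ω
  C: Z = 1/(jωC) = -j/(ω·C) = 0 - j9.849 Ω
Step 3 — Series combination: Z_total = R + C = 27.7 - j9.849 Ω = 29.4∠-19.6° Ω.
Step 4 — Source phasor: V = 9.24∠-45.0° V = 6.534 - j6.534 V.
Step 5 — Current: I = V / Z = 0.2839 - j0.1349 A = 0.3143∠-25.4° A.
Step 6 — Complex power: S = V·I* = 2.736 - j0.9729 VA.
Step 7 — Real power: P = Re(S) = 2.736 W.
Step 8 — Reactive power: Q = Im(S) = -0.9729 VAR.
Step 9 — Apparent power: |S| = 2.904 VA.
Step 10 — Power factor: PF = P/|S| = 0.9422 (leading).

(a) P = 2.736 W  (b) Q = -0.9729 VAR  (c) S = 2.904 VA  (d) PF = 0.9422 (leading)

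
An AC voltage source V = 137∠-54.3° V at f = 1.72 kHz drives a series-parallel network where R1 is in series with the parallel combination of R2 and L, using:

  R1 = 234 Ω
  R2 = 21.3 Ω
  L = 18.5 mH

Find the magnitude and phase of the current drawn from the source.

Step 1 — Angular frequency: ω = 2π·f = 2π·1720 = 1.081e+04 rad/s.
Step 2 — Component impedances:
  R1: Z = R = 234 Ω
  R2: Z = R = 21.3 Ω
  L: Z = jωL = j·1.081e+04·0.0185 = 0 + j199.9 Ω
Step 3 — Parallel branch: R2 || L = 1/(1/R2 + 1/L) = 21.06 + j2.244 Ω.
Step 4 — Series with R1: Z_total = R1 + (R2 || L) = 255.1 + j2.244 Ω = 255.1∠0.5° Ω.
Step 5 — Source phasor: V = 137∠-54.3° V = 79.95 - j111.3 V.
Step 6 — Ohm's law: I = V / Z_total = (79.95 - j111.3) / (255.1 + j2.244) = 0.3096 - j0.4389 A.
Step 7 — Convert to polar: |I| = 0.5371 A, ∠I = -54.8°.

I = 0.5371∠-54.8° A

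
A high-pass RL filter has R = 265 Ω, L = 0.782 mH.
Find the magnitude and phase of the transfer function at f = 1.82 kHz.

Step 1 — Angular frequency: ω = 2π·1820 = 1.144e+04 rad/s.
Step 2 — Transfer function: H(jω) = jωL/(R + jωL).
Step 3 — Numerator jωL = j·8.942; denominator R + jωL = 265 + j8.942.
Step 4 — H = 0.001137 + j0.03371.
Step 5 — Magnitude: |H| = 0.03373 (-29.4 dB); phase: φ = 88.1°.

|H| = 0.03373 (-29.4 dB), φ = 88.1°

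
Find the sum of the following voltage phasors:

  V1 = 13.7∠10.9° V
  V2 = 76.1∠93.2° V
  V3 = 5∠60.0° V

Step 1 — Convert each phasor to rectangular form:
  V1 = 13.7·(cos(10.9°) + j·sin(10.9°)) = 13.45 + j2.591 V
  V2 = 76.1·(cos(93.2°) + j·sin(93.2°)) = -4.248 + j75.98 V
  V3 = 5·(cos(60.0°) + j·sin(60.0°)) = 2.5 + j4.33 V
Step 2 — Sum components: V_total = 11.7 + j82.9 V.
Step 3 — Convert to polar: |V_total| = 83.72 V, ∠V_total = 82.0°.

V_total = 83.72∠82.0° V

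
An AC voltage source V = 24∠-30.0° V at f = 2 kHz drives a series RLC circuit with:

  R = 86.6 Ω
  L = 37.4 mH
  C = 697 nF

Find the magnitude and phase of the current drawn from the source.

Step 1 — Angular frequency: ω = 2π·f = 2π·2000 = 1.257e+04 rad/s.
Step 2 — Component impedances:
  R: Z = R = 86.6 Ω
  L: Z = jωL = j·1.257e+04·0.0374 = 0 + j470 Ω
  C: Z = 1/(jωC) = -j/(ω·C) = 0 - j114.2 Ω
Step 3 — Series combination: Z_total = R + L + C = 86.6 + j355.8 Ω = 366.2∠76.3° Ω.
Step 4 — Source phasor: V = 24∠-30.0° V = 20.78 - j12 V.
Step 5 — Ohm's law: I = V / Z_total = (20.78 - j12) / (86.6 + j355.8) = -0.01842 - j0.0629 A.
Step 6 — Convert to polar: |I| = 0.06554 A, ∠I = -106.3°.

I = 0.06554∠-106.3° A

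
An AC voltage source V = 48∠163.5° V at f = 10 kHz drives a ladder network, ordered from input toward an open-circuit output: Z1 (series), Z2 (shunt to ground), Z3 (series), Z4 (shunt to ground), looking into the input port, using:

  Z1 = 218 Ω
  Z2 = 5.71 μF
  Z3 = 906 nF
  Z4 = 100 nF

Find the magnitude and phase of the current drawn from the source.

Step 1 — Angular frequency: ω = 2π·f = 2π·1e+04 = 6.283e+04 rad/s.
Step 2 — Component impedances:
  Z1: Z = R = 218 Ω
  Z2: Z = 1/(jωC) = -j/(ω·C) = 0 - j2.787 Ω
  Z3: Z = 1/(jωC) = -j/(ω·C) = 0 - j17.57 Ω
  Z4: Z = 1/(jωC) = -j/(ω·C) = 0 - j159.2 Ω
Step 3 — Ladder network (open output): work backward from the far end, alternating series and parallel combinations. Z_in = 218 - j2.744 Ω = 218∠-0.7° Ω.
Step 4 — Source phasor: V = 48∠163.5° V = -46.02 + j13.63 V.
Step 5 — Ohm's law: I = V / Z_total = (-46.02 + j13.63) / (218 - j2.744) = -0.2119 + j0.05987 A.
Step 6 — Convert to polar: |I| = 0.2202 A, ∠I = 164.2°.

I = 0.2202∠164.2° A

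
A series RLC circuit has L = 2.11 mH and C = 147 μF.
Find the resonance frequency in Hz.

Step 1 — Resonance condition Im(Z)=0 gives ω₀ = 1/√(LC).
Step 2 — ω₀ = 1/√(0.00211·0.000147) = 1796 rad/s.
Step 3 — f₀ = ω₀/(2π) = 285.8 Hz.

f₀ = 285.8 Hz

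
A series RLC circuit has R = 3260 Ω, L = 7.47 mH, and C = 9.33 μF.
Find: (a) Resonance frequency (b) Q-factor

Step 1 — Resonance condition Im(Z)=0 gives ω₀ = 1/√(LC).
Step 2 — ω₀ = 1/√(0.00747·9.33e-06) = 3788 rad/s.
Step 3 — f₀ = ω₀/(2π) = 602.9 Hz.
Step 4 — Series Q: Q = ω₀L/R = 3788·0.00747/3260 = 0.00868.

(a) f₀ = 602.9 Hz  (b) Q = 0.00868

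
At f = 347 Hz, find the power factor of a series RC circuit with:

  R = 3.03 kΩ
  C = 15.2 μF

Step 1 — Angular frequency: ω = 2π·f = 2π·347 = 2180 rad/s.
Step 2 — Component impedances:
  R: Z = R = 3030 Ω
  C: Z = 1/(jωC) = -j/(ω·C) = 0 - j30.17 Ω
Step 3 — Series combination: Z_total = R + C = 3030 - j30.17 Ω = 3030∠-0.6° Ω.
Step 4 — Power factor: PF = cos(φ) = Re(Z)/|Z| = 3030/3030 = 1.
Step 5 — Type: Im(Z) = -30.17 ⇒ leading (phase φ = -0.6°).

PF = 1 (leading, φ = -0.6°)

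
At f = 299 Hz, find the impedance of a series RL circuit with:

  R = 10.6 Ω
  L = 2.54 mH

Step 1 — Angular frequency: ω = 2π·f = 2π·299 = 1879 rad/s.
Step 2 — Component impedances:
  R: Z = R = 10.6 Ω
  L: Z = jωL = j·1879·0.00254 = 0 + j4.772 Ω
Step 3 — Series combination: Z_total = R + L = 10.6 + j4.772 Ω = 11.62∠24.2° Ω.

Z = 10.6 + j4.772 Ω = 11.62∠24.2° Ω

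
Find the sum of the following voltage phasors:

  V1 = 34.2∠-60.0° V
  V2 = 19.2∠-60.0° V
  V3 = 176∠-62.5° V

Step 1 — Convert each phasor to rectangular form:
  V1 = 34.2·(cos(-60.0°) + j·sin(-60.0°)) = 17.1 - j29.62 V
  V2 = 19.2·(cos(-60.0°) + j·sin(-60.0°)) = 9.6 - j16.63 V
  V3 = 176·(cos(-62.5°) + j·sin(-62.5°)) = 81.27 - j156.1 V
Step 2 — Sum components: V_total = 108 - j202.4 V.
Step 3 — Convert to polar: |V_total| = 229.4 V, ∠V_total = -61.9°.

V_total = 229.4∠-61.9° V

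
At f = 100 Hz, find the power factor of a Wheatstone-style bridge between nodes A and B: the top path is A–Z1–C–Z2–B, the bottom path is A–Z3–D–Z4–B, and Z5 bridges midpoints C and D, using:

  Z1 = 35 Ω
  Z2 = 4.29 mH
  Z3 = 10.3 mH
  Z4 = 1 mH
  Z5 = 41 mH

Step 1 — Angular frequency: ω = 2π·f = 2π·100 = 628.3 rad/s.
Step 2 — Component impedances:
  Z1: Z = R = 35 Ω
  Z2: Z = jωL = j·628.3·0.00429 = 0 + j2.695 Ω
  Z3: Z = jωL = j·628.3·0.0103 = 0 + j6.472 Ω
  Z4: Z = jωL = j·628.3·0.001 = 0 + j0.6283 Ω
  Z5: Z = jωL = j·628.3·0.041 = 0 + j25.76 Ω
Step 3 — Bridge requires nodal analysis (the Z5 bridge couples midpoints C and D, so the two paths cannot be reduced to a simple series/parallel combination). Setting node B to ground and injecting 1 A at node A, the 3-node admittance system at A, C, D solves to V_A = Z_AB = 1.316 + j6.732 Ω = 6.86∠78.9° Ω.
Step 4 — Power factor: PF = cos(φ) = Re(Z)/|Z| = 1.3161/6.8598 = 0.1919.
Step 5 — Type: Im(Z) = 6.732 ⇒ lagging (phase φ = 78.9°).

PF = 0.1919 (lagging, φ = 78.9°)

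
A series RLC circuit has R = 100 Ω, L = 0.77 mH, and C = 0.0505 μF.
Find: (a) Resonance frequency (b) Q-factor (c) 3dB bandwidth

Step 1 — Resonance condition Im(Z)=0 gives ω₀ = 1/√(LC).
Step 2 — ω₀ = 1/√(0.00077·5.05e-08) = 1.604e+05 rad/s.
Step 3 — f₀ = ω₀/(2π) = 2.552e+04 Hz.
Step 4 — Series Q: Q = ω₀L/R = 1.604e+05·0.00077/100 = 1.235.
Step 5 — 3dB bandwidth: Δω = ω₀/Q = 1.299e+05 rad/s; BW = Δω/(2π) = 2.067e+04 Hz.

(a) f₀ = 2.552e+04 Hz  (b) Q = 1.235  (c) BW = 2.067e+04 Hz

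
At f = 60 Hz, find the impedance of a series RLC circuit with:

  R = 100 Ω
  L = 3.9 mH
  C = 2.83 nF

Step 1 — Angular frequency: ω = 2π·f = 2π·60 = 377 rad/s.
Step 2 — Component impedances:
  R: Z = R = 100 Ω
  L: Z = jωL = j·377·0.0039 = 0 + j1.47 Ω
  C: Z = 1/(jωC) = -j/(ω·C) = 0 - j9.373e+05 Ω
Step 3 — Series combination: Z_total = R + L + C = 100 - j9.373e+05 Ω = 9.373e+05∠-90.0° Ω.

Z = 100 - j9.373e+05 Ω = 9.373e+05∠-90.0° Ω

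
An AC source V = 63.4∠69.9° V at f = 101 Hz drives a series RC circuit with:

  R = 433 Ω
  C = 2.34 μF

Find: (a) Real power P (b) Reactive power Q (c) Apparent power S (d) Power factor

Step 1 — Angular frequency: ω = 2π·f = 2π·101 = 634.6 rad/s.
Step 2 — Component impedances:
  R: Z = R = 433 Ω
  C: Z = 1/(jωC) = -j/(ω·C) = 0 - j673.4 Ω
Step 3 — Series combination: Z_total = R + C = 433 - j673.4 Ω = 800.6∠-57.3° Ω.
Step 4 — Source phasor: V = 63.4∠69.9° V = 21.79 + j59.54 V.
Step 5 — Current: I = V / Z = -0.04783 + j0.06311 A = 0.07919∠127.2° A.
Step 6 — Complex power: S = V·I* = 2.715 - j4.223 VA.
Step 7 — Real power: P = Re(S) = 2.715 W.
Step 8 — Reactive power: Q = Im(S) = -4.223 VAR.
Step 9 — Apparent power: |S| = 5.021 VA.
Step 10 — Power factor: PF = P/|S| = 0.5408 (leading).

(a) P = 2.715 W  (b) Q = -4.223 VAR  (c) S = 5.021 VA  (d) PF = 0.5408 (leading)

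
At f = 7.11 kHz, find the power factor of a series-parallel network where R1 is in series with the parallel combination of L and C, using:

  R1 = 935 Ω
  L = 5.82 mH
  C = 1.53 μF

Step 1 — Angular frequency: ω = 2π·f = 2π·7110 = 4.467e+04 rad/s.
Step 2 — Component impedances:
  R1: Z = R = 935 Ω
  L: Z = jωL = j·4.467e+04·0.00582 = 0 + j260 Ω
  C: Z = 1/(jωC) = -j/(ω·C) = 0 - j14.63 Ω
Step 3 — Parallel branch: L || C = 1/(1/L + 1/C) = 0 - j15.5 Ω.
Step 4 — Series with R1: Z_total = R1 + (L || C) = 935 - j15.5 Ω = 935.1∠-0.9° Ω.
Step 5 — Power factor: PF = cos(φ) = Re(Z)/|Z| = 935/935.1 = 0.9999.
Step 6 — Type: Im(Z) = -15.5 ⇒ leading (phase φ = -0.9°).

PF = 0.9999 (leading, φ = -0.9°)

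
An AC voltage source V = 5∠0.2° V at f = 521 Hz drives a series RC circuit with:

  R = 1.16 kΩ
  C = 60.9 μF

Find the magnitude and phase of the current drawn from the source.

Step 1 — Angular frequency: ω = 2π·f = 2π·521 = 3274 rad/s.
Step 2 — Component impedances:
  R: Z = R = 1160 Ω
  C: Z = 1/(jωC) = -j/(ω·C) = 0 - j5.016 Ω
Step 3 — Series combination: Z_total = R + C = 1160 - j5.016 Ω = 1160∠-0.2° Ω.
Step 4 — Source phasor: V = 5∠0.2° V = 5 + j0.01745 V.
Step 5 — Ohm's law: I = V / Z_total = (5 + j0.01745) / (1160 - j5.016) = 0.00431 + j3.368e-05 A.
Step 6 — Convert to polar: |I| = 0.00431 A, ∠I = 0.4°.

I = 0.00431∠0.4° A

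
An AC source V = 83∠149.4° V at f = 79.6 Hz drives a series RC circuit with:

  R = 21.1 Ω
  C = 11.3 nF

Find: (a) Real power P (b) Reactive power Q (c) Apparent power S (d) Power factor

Step 1 — Angular frequency: ω = 2π·f = 2π·79.6 = 500.1 rad/s.
Step 2 — Component impedances:
  R: Z = R = 21.1 Ω
  C: Z = 1/(jωC) = -j/(ω·C) = 0 - j1.769e+05 Ω
Step 3 — Series combination: Z_total = R + C = 21.1 - j1.769e+05 Ω = 1.769e+05∠-90.0° Ω.
Step 4 — Source phasor: V = 83∠149.4° V = -71.44 + j42.25 V.
Step 5 — Current: I = V / Z = -0.0002388 - j0.0004037 A = 0.0004691∠-120.6° A.
Step 6 — Complex power: S = V·I* = 4.643e-06 - j0.03893 VA.
Step 7 — Real power: P = Re(S) = 4.643e-06 W.
Step 8 — Reactive power: Q = Im(S) = -0.03893 VAR.
Step 9 — Apparent power: |S| = 0.03893 VA.
Step 10 — Power factor: PF = P/|S| = 0.0001192 (leading).

(a) P = 4.643e-06 W  (b) Q = -0.03893 VAR  (c) S = 0.03893 VA  (d) PF = 0.0001192 (leading)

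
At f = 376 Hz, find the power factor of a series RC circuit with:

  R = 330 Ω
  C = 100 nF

Step 1 — Angular frequency: ω = 2π·f = 2π·376 = 2362 rad/s.
Step 2 — Component impedances:
  R: Z = R = 330 Ω
  C: Z = 1/(jωC) = -j/(ω·C) = 0 - j4233 Ω
Step 3 — Series combination: Z_total = R + C = 330 - j4233 Ω = 4246∠-85.5° Ω.
Step 4 — Power factor: PF = cos(φ) = Re(Z)/|Z| = 330/4245.7 = 0.07773.
Step 5 — Type: Im(Z) = -4233 ⇒ leading (phase φ = -85.5°).

PF = 0.07773 (leading, φ = -85.5°)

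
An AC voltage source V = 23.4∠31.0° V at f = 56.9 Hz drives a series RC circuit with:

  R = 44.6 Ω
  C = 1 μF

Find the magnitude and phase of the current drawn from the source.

Step 1 — Angular frequency: ω = 2π·f = 2π·56.9 = 357.5 rad/s.
Step 2 — Component impedances:
  R: Z = R = 44.6 Ω
  C: Z = 1/(jωC) = -j/(ω·C) = 0 - j2797 Ω
Step 3 — Series combination: Z_total = R + C = 44.6 - j2797 Ω = 2797∠-89.1° Ω.
Step 4 — Source phasor: V = 23.4∠31.0° V = 20.06 + j12.05 V.
Step 5 — Ohm's law: I = V / Z_total = (20.06 + j12.05) / (44.6 - j2797) = -0.004193 + j0.007238 A.
Step 6 — Convert to polar: |I| = 0.008365 A, ∠I = 120.1°.

I = 0.008365∠120.1° A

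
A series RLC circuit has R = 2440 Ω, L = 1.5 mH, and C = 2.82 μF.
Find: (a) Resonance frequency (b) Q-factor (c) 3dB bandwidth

Step 1 — Resonance condition Im(Z)=0 gives ω₀ = 1/√(LC).
Step 2 — ω₀ = 1/√(0.0015·2.82e-06) = 1.538e+04 rad/s.
Step 3 — f₀ = ω₀/(2π) = 2447 Hz.
Step 4 — Series Q: Q = ω₀L/R = 1.538e+04·0.0015/2440 = 0.009452.
Step 5 — 3dB bandwidth: Δω = ω₀/Q = 1.627e+06 rad/s; BW = Δω/(2π) = 2.589e+05 Hz.

(a) f₀ = 2447 Hz  (b) Q = 0.009452  (c) BW = 2.589e+05 Hz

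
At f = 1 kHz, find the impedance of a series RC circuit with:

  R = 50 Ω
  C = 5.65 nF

Step 1 — Angular frequency: ω = 2π·f = 2π·1000 = 6283 rad/s.
Step 2 — Component impedances:
  R: Z = R = 50 Ω
  C: Z = 1/(jωC) = -j/(ω·C) = 0 - j2.817e+04 Ω
Step 3 — Series combination: Z_total = R + C = 50 - j2.817e+04 Ω = 2.817e+04∠-89.9° Ω.

Z = 50 - j2.817e+04 Ω = 2.817e+04∠-89.9° Ω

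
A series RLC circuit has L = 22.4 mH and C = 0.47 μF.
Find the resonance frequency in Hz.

Step 1 — Resonance condition Im(Z)=0 gives ω₀ = 1/√(LC).
Step 2 — ω₀ = 1/√(0.0224·4.7e-07) = 9746 rad/s.
Step 3 — f₀ = ω₀/(2π) = 1551 Hz.

f₀ = 1551 Hz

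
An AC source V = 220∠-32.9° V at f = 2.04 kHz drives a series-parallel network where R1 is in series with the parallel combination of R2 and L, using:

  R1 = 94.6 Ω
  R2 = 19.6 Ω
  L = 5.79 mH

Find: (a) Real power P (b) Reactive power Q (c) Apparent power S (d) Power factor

Step 1 — Angular frequency: ω = 2π·f = 2π·2040 = 1.282e+04 rad/s.
Step 2 — Component impedances:
  R1: Z = R = 94.6 Ω
  R2: Z = R = 19.6 Ω
  L: Z = jωL = j·1.282e+04·0.00579 = 0 + j74.21 Ω
Step 3 — Parallel branch: R2 || L = 1/(1/R2 + 1/L) = 18.32 + j4.839 Ω.
Step 4 — Series with R1: Z_total = R1 + (R2 || L) = 112.9 + j4.839 Ω = 113∠2.5° Ω.
Step 5 — Source phasor: V = 220∠-32.9° V = 184.7 - j119.5 V.
Step 6 — Current: I = V / Z = 1.588 - j1.126 A = 1.946∠-35.4° A.
Step 7 — Complex power: S = V·I* = 427.8 + j18.33 VA.
Step 8 — Real power: P = Re(S) = 427.8 W.
Step 9 — Reactive power: Q = Im(S) = 18.33 VAR.
Step 10 — Apparent power: |S| = 428.2 VA.
Step 11 — Power factor: PF = P/|S| = 0.9991 (lagging).

(a) P = 427.8 W  (b) Q = 18.33 VAR  (c) S = 428.2 VA  (d) PF = 0.9991 (lagging)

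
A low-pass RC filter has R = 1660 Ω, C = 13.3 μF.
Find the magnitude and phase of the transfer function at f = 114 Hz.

Step 1 — Angular frequency: ω = 2π·114 = 716.3 rad/s.
Step 2 — Transfer function: H(jω) = 1/(1 + jωRC).
Step 3 — Denominator: 1 + jωRC = 1 + j·716.3·1660·1.33e-05 = 1 + j15.81.
Step 4 — H = 0.003983 - j0.06298.
Step 5 — Magnitude: |H| = 0.06311 (-24.0 dB); phase: φ = -86.4°.

|H| = 0.06311 (-24.0 dB), φ = -86.4°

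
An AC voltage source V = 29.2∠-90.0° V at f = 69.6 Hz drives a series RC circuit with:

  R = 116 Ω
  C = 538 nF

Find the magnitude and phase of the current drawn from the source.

Step 1 — Angular frequency: ω = 2π·f = 2π·69.6 = 437.3 rad/s.
Step 2 — Component impedances:
  R: Z = R = 116 Ω
  C: Z = 1/(jωC) = -j/(ω·C) = 0 - j4250 Ω
Step 3 — Series combination: Z_total = R + C = 116 - j4250 Ω = 4252∠-88.4° Ω.
Step 4 — Source phasor: V = 29.2∠-90.0° V = 0 - j29.2 V.
Step 5 — Ohm's law: I = V / Z_total = (0 - j29.2) / (116 - j4250) = 0.006865 - j0.0001874 A.
Step 6 — Convert to polar: |I| = 0.006867 A, ∠I = -1.6°.

I = 0.006867∠-1.6° A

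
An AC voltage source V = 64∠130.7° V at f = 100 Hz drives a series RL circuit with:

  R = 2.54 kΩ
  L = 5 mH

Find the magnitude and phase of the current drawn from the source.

Step 1 — Angular frequency: ω = 2π·f = 2π·100 = 628.3 rad/s.
Step 2 — Component impedances:
  R: Z = R = 2540 Ω
  L: Z = jωL = j·628.3·0.005 = 0 + j3.142 Ω
Step 3 — Series combination: Z_total = R + L = 2540 + j3.142 Ω = 2540∠0.1° Ω.
Step 4 — Source phasor: V = 64∠130.7° V = -41.73 + j48.52 V.
Step 5 — Ohm's law: I = V / Z_total = (-41.73 + j48.52) / (2540 + j3.142) = -0.01641 + j0.01912 A.
Step 6 — Convert to polar: |I| = 0.0252 A, ∠I = 130.6°.

I = 0.0252∠130.6° A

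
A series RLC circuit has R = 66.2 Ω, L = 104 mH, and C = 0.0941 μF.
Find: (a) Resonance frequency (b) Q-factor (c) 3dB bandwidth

Step 1 — Resonance: ω₀ = 1/√(LC) = 1/√(0.104·9.41e-08) = 1.011e+04 rad/s.
Step 2 — f₀ = ω₀/(2π) = 1609 Hz.
Step 3 — Series Q: Q = ω₀L/R = 1.011e+04·0.104/66.2 = 15.88.
Step 4 — Bandwidth: Δω = ω₀/Q = 636.5 rad/s; BW = Δω/(2π) = 101.3 Hz.

(a) f₀ = 1609 Hz  (b) Q = 15.88  (c) BW = 101.3 Hz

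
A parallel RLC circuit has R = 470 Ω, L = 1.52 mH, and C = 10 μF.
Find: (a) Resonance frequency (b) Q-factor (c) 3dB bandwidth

Step 1 — Resonance: ω₀ = 1/√(LC) = 1/√(0.00152·1e-05) = 8111 rad/s.
Step 2 — f₀ = ω₀/(2π) = 1291 Hz.
Step 3 — Parallel Q: Q = R/(ω₀L) = 470/(8111·0.00152) = 38.12.
Step 4 — Bandwidth: Δω = ω₀/Q = 212.8 rad/s; BW = Δω/(2π) = 33.86 Hz.

(a) f₀ = 1291 Hz  (b) Q = 38.12  (c) BW = 33.86 Hz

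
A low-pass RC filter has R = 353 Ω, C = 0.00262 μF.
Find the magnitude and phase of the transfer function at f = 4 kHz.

Step 1 — Angular frequency: ω = 2π·4000 = 2.513e+04 rad/s.
Step 2 — Transfer function: H(jω) = 1/(1 + jωRC).
Step 3 — Denominator: 1 + jωRC = 1 + j·2.513e+04·353·2.62e-09 = 1 + j0.02324.
Step 4 — H = 0.9995 - j0.02323.
Step 5 — Magnitude: |H| = 0.9997 (-0.0 dB); phase: φ = -1.3°.

|H| = 0.9997 (-0.0 dB), φ = -1.3°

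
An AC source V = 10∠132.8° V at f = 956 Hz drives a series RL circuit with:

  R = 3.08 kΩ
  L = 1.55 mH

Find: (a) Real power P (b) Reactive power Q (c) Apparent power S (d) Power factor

Step 1 — Angular frequency: ω = 2π·f = 2π·956 = 6007 rad/s.
Step 2 — Component impedances:
  R: Z = R = 3080 Ω
  L: Z = jωL = j·6007·0.00155 = 0 + j9.31 Ω
Step 3 — Series combination: Z_total = R + L = 3080 + j9.31 Ω = 3080∠0.2° Ω.
Step 4 — Source phasor: V = 10∠132.8° V = -6.794 + j7.337 V.
Step 5 — Current: I = V / Z = -0.002199 + j0.002389 A = 0.003247∠132.6° A.
Step 6 — Complex power: S = V·I* = 0.03247 + j9.814e-05 VA.
Step 7 — Real power: P = Re(S) = 0.03247 W.
Step 8 — Reactive power: Q = Im(S) = 9.814e-05 VAR.
Step 9 — Apparent power: |S| = 0.03247 VA.
Step 10 — Power factor: PF = P/|S| = 1 (lagging).

(a) P = 0.03247 W  (b) Q = 9.814e-05 VAR  (c) S = 0.03247 VA  (d) PF = 1 (lagging)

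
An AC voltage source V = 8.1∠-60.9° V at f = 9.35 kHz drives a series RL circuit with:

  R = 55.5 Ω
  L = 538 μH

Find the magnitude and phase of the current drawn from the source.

Step 1 — Angular frequency: ω = 2π·f = 2π·9350 = 5.875e+04 rad/s.
Step 2 — Component impedances:
  R: Z = R = 55.5 Ω
  L: Z = jωL = j·5.875e+04·0.000538 = 0 + j31.61 Ω
Step 3 — Series combination: Z_total = R + L = 55.5 + j31.61 Ω = 63.87∠29.7° Ω.
Step 4 — Source phasor: V = 8.1∠-60.9° V = 3.939 - j7.078 V.
Step 5 — Ohm's law: I = V / Z_total = (3.939 - j7.078) / (55.5 + j31.61) = -0.001241 - j0.1268 A.
Step 6 — Convert to polar: |I| = 0.1268 A, ∠I = -90.6°.

I = 0.1268∠-90.6° A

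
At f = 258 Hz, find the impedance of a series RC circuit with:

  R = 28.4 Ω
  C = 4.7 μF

Step 1 — Angular frequency: ω = 2π·f = 2π·258 = 1621 rad/s.
Step 2 — Component impedances:
  R: Z = R = 28.4 Ω
  C: Z = 1/(jωC) = -j/(ω·C) = 0 - j131.3 Ω
Step 3 — Series combination: Z_total = R + C = 28.4 - j131.3 Ω = 134.3∠-77.8° Ω.

Z = 28.4 - j131.3 Ω = 134.3∠-77.8° Ω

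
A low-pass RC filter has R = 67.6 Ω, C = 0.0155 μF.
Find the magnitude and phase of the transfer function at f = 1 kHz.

Step 1 — Angular frequency: ω = 2π·1000 = 6283 rad/s.
Step 2 — Transfer function: H(jω) = 1/(1 + jωRC).
Step 3 — Denominator: 1 + jωRC = 1 + j·6283·67.6·1.55e-08 = 1 + j0.006584.
Step 4 — H = 1 - j0.006583.
Step 5 — Magnitude: |H| = 1 (-0.0 dB); phase: φ = -0.4°.

|H| = 1 (-0.0 dB), φ = -0.4°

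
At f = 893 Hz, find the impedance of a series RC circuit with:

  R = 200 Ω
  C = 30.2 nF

Step 1 — Angular frequency: ω = 2π·f = 2π·893 = 5611 rad/s.
Step 2 — Component impedances:
  R: Z = R = 200 Ω
  C: Z = 1/(jωC) = -j/(ω·C) = 0 - j5901 Ω
Step 3 — Series combination: Z_total = R + C = 200 - j5901 Ω = 5905∠-88.1° Ω.

Z = 200 - j5901 Ω = 5905∠-88.1° Ω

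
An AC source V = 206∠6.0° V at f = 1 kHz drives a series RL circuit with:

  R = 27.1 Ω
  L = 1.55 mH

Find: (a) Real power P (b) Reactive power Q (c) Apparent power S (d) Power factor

Step 1 — Angular frequency: ω = 2π·f = 2π·1000 = 6283 rad/s.
Step 2 — Component impedances:
  R: Z = R = 27.1 Ω
  L: Z = jωL = j·6283·0.00155 = 0 + j9.739 Ω
Step 3 — Series combination: Z_total = R + L = 27.1 + j9.739 Ω = 28.8∠19.8° Ω.
Step 4 — Source phasor: V = 206∠6.0° V = 204.9 + j21.53 V.
Step 5 — Current: I = V / Z = 6.948 - j1.702 A = 7.154∠-13.8° A.
Step 6 — Complex power: S = V·I* = 1387 + j498.4 VA.
Step 7 — Real power: P = Re(S) = 1387 W.
Step 8 — Reactive power: Q = Im(S) = 498.4 VAR.
Step 9 — Apparent power: |S| = 1474 VA.
Step 10 — Power factor: PF = P/|S| = 0.9411 (lagging).

(a) P = 1387 W  (b) Q = 498.4 VAR  (c) S = 1474 VA  (d) PF = 0.9411 (lagging)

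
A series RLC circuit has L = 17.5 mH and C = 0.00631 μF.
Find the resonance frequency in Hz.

Step 1 — Resonance condition Im(Z)=0 gives ω₀ = 1/√(LC).
Step 2 — ω₀ = 1/√(0.0175·6.31e-09) = 9.516e+04 rad/s.
Step 3 — f₀ = ω₀/(2π) = 1.515e+04 Hz.

f₀ = 1.515e+04 Hz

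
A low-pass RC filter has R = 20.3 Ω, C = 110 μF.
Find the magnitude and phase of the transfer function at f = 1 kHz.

Step 1 — Angular frequency: ω = 2π·1000 = 6283 rad/s.
Step 2 — Transfer function: H(jω) = 1/(1 + jωRC).
Step 3 — Denominator: 1 + jωRC = 1 + j·6283·20.3·0.00011 = 1 + j14.03.
Step 4 — H = 0.005054 - j0.07091.
Step 5 — Magnitude: |H| = 0.07109 (-23.0 dB); phase: φ = -85.9°.

|H| = 0.07109 (-23.0 dB), φ = -85.9°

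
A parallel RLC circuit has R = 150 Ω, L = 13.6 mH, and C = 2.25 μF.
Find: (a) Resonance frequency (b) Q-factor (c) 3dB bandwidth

Step 1 — Resonance: ω₀ = 1/√(LC) = 1/√(0.0136·2.25e-06) = 5717 rad/s.
Step 2 — f₀ = ω₀/(2π) = 909.8 Hz.
Step 3 — Parallel Q: Q = R/(ω₀L) = 150/(5717·0.0136) = 1.929.
Step 4 — Bandwidth: Δω = ω₀/Q = 2963 rad/s; BW = Δω/(2π) = 471.6 Hz.

(a) f₀ = 909.8 Hz  (b) Q = 1.929  (c) BW = 471.6 Hz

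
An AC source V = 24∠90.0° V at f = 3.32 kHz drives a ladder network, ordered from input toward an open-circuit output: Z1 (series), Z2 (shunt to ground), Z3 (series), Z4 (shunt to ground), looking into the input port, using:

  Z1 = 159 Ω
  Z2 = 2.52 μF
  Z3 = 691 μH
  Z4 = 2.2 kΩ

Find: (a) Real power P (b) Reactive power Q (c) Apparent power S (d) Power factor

Step 1 — Angular frequency: ω = 2π·f = 2π·3320 = 2.086e+04 rad/s.
Step 2 — Component impedances:
  Z1: Z = R = 159 Ω
  Z2: Z = 1/(jωC) = -j/(ω·C) = 0 - j19.02 Ω
  Z3: Z = jωL = j·2.086e+04·0.000691 = 0 + j14.41 Ω
  Z4: Z = R = 2200 Ω
Step 3 — Ladder network (open output): work backward from the far end, alternating series and parallel combinations. Z_in = 159.2 - j19.02 Ω = 160.3∠-6.8° Ω.
Step 4 — Source phasor: V = 24∠90.0° V = 0 + j24 V.
Step 5 — Current: I = V / Z = -0.01777 + j0.1487 A = 0.1497∠96.8° A.
Step 6 — Complex power: S = V·I* = 3.568 - j0.4264 VA.
Step 7 — Real power: P = Re(S) = 3.568 W.
Step 8 — Reactive power: Q = Im(S) = -0.4264 VAR.
Step 9 — Apparent power: |S| = 3.593 VA.
Step 10 — Power factor: PF = P/|S| = 0.9929 (leading).

(a) P = 3.568 W  (b) Q = -0.4264 VAR  (c) S = 3.593 VA  (d) PF = 0.9929 (leading)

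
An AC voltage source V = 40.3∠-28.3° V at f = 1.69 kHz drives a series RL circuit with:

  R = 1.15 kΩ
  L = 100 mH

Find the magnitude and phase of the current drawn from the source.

Step 1 — Angular frequency: ω = 2π·f = 2π·1690 = 1.062e+04 rad/s.
Step 2 — Component impedances:
  R: Z = R = 1150 Ω
  L: Z = jωL = j·1.062e+04·0.1 = 0 + j1062 Ω
Step 3 — Series combination: Z_total = R + L = 1150 + j1062 Ω = 1565∠42.7° Ω.
Step 4 — Source phasor: V = 40.3∠-28.3° V = 35.48 - j19.11 V.
Step 5 — Ohm's law: I = V / Z_total = (35.48 - j19.11) / (1150 + j1062) = 0.008375 - j0.02435 A.
Step 6 — Convert to polar: |I| = 0.02575 A, ∠I = -71.0°.

I = 0.02575∠-71.0° A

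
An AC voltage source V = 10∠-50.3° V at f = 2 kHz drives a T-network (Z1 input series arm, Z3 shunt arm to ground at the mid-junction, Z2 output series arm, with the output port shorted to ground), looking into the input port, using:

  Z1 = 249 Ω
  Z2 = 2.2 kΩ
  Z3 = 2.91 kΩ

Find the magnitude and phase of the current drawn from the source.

Step 1 — Angular frequency: ω = 2π·f = 2π·2000 = 1.257e+04 rad/s.
Step 2 — Component impedances:
  Z1: Z = R = 249 Ω
  Z2: Z = R = 2200 Ω
  Z3: Z = R = 2910 Ω
Step 3 — With the output port shorted to ground, the output series arm Z2 runs from the junction to ground; the shunt arm Z3 also runs from the junction to ground. They appear in parallel: Z3 || Z2 = 1253 Ω.
Step 4 — Series with input arm Z1: Z_in = Z1 + (Z3 || Z2) = 1502 Ω = 1502∠0.0° Ω.
Step 5 — Source phasor: V = 10∠-50.3° V = 6.388 - j7.694 V.
Step 6 — Ohm's law: I = V / Z_total = (6.388 - j7.694) / (1502) = 0.004253 - j0.005123 A.
Step 7 — Convert to polar: |I| = 0.006659 A, ∠I = -50.3°.

I = 0.006659∠-50.3° A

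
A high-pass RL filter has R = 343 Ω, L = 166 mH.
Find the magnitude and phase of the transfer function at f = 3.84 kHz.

Step 1 — Angular frequency: ω = 2π·3840 = 2.413e+04 rad/s.
Step 2 — Transfer function: H(jω) = jωL/(R + jωL).
Step 3 — Numerator jωL = j·4005; denominator R + jωL = 343 + j4005.
Step 4 — H = 0.9927 + j0.08502.
Step 5 — Magnitude: |H| = 0.9964 (-0.0 dB); phase: φ = 4.9°.

|H| = 0.9964 (-0.0 dB), φ = 4.9°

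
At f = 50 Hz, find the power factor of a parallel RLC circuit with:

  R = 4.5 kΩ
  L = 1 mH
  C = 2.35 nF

Step 1 — Angular frequency: ω = 2π·f = 2π·50 = 314.2 rad/s.
Step 2 — Component impedances:
  R: Z = R = 4500 Ω
  L: Z = jωL = j·314.2·0.001 = 0 + j0.3142 Ω
  C: Z = 1/(jωC) = -j/(ω·C) = 0 - j1.355e+06 Ω
Step 3 — Parallel combination: 1/Z_total = 1/R + 1/L + 1/C; Z_total = 2.193e-05 + j0.3142 Ω = 0.3142∠90.0° Ω.
Step 4 — Power factor: PF = cos(φ) = Re(Z)/|Z| = 2.1932e-05/0.31416 = 6.981e-05.
Step 5 — Type: Im(Z) = 0.3142 ⇒ lagging (phase φ = 90.0°).

PF = 6.981e-05 (lagging, φ = 90.0°)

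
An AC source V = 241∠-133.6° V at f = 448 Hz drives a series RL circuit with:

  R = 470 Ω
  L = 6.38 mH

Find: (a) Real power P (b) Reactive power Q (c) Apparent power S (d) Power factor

Step 1 — Angular frequency: ω = 2π·f = 2π·448 = 2815 rad/s.
Step 2 — Component impedances:
  R: Z = R = 470 Ω
  L: Z = jωL = j·2815·0.00638 = 0 + j17.96 Ω
Step 3 — Series combination: Z_total = R + L = 470 + j17.96 Ω = 470.3∠2.2° Ω.
Step 4 — Source phasor: V = 241∠-133.6° V = -166.2 - j174.5 V.
Step 5 — Current: I = V / Z = -0.3673 - j0.3573 A = 0.5124∠-135.8° A.
Step 6 — Complex power: S = V·I* = 123.4 + j4.715 VA.
Step 7 — Real power: P = Re(S) = 123.4 W.
Step 8 — Reactive power: Q = Im(S) = 4.715 VAR.
Step 9 — Apparent power: |S| = 123.5 VA.
Step 10 — Power factor: PF = P/|S| = 0.9993 (lagging).

(a) P = 123.4 W  (b) Q = 4.715 VAR  (c) S = 123.5 VA  (d) PF = 0.9993 (lagging)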